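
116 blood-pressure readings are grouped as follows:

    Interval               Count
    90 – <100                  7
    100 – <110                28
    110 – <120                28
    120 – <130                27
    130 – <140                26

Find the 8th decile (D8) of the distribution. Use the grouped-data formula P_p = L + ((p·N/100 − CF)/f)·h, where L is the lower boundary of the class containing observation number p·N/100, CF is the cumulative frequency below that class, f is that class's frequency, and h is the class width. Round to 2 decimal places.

131.08

N = 116; target position k = 80/100 · 116 = 92.8.
Cumulative frequencies: 7, 35, 63, 90, 116.
Observation 92.8 falls in the class 130 – <140.
L = 130, CF = 90, f = 26, h = 10.
P80 = 130 + ((92.8 − 90)/26)·10 = 130 + 1.07692 = 131.077.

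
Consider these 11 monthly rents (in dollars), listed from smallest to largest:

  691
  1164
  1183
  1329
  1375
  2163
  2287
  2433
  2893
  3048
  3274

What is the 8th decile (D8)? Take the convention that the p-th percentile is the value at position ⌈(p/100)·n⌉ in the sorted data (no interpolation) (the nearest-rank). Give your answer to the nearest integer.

n = 11.
Position = ⌈80/100 · 11⌉ = ⌈8.8⌉ = 9.
The value at rank 9 is 2893.

2893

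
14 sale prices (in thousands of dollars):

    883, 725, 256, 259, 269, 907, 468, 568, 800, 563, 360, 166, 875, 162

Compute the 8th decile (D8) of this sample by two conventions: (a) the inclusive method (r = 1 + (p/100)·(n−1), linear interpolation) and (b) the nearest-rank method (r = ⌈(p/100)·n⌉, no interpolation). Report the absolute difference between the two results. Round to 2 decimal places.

Sorted: 162, 166, 256, 259, 269, 360, 468, 563, 568, 725, 800, 875, 883, 907.
n = 14.
(a) r = 11.4; between ranks 11 (800) and 12 (875): 830.
(b) the nearest-rank method: rank 12 → 875.
|830 − 875| = 45.

45.00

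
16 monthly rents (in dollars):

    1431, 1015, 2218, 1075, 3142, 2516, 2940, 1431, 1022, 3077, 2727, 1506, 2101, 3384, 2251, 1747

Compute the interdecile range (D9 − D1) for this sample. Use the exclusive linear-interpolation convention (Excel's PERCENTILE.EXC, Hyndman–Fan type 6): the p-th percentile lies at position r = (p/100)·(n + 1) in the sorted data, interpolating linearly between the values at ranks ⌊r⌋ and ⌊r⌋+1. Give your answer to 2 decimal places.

Sorted: 1015, 1022, 1075, 1431, 1431, 1506, 1747, 2101, 2218, 2251, 2516, 2727, 2940, 3077, 3142, 3384.
n = 16.
P10: r = 1.7; ranks 1–2 are 1015, 1022; interpolating gives 1019.9.
P90: r = 15.3; ranks 15–16 are 3142, 3384; interpolating gives 3214.6.
Difference: 3214.6 − 1019.9 = 2194.7.

2194.70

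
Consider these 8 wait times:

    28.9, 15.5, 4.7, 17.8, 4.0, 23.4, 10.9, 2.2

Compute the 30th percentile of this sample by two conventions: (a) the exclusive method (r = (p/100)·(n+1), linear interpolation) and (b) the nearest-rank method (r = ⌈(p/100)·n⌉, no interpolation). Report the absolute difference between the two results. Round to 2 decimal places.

0.21

Sorted: 2.2, 4.0, 4.7, 10.9, 15.5, 17.8, 23.4, 28.9.
n = 8.
(a) r = 2.7; between ranks 2 (4.0) and 3 (4.7): 4.49.
(b) the nearest-rank method: rank 3 → 4.7.
|4.49 − 4.7| = 0.21.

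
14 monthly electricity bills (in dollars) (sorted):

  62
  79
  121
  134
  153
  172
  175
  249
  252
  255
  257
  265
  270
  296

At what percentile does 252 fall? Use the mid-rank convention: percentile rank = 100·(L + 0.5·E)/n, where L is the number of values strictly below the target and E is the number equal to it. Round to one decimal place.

Count below 252: L = 8; count equal: E = 1; n = 14.
Percentile rank = 100·(8 + 0.5·1)/14 = 100·8.5/14 = 60.71.

60.7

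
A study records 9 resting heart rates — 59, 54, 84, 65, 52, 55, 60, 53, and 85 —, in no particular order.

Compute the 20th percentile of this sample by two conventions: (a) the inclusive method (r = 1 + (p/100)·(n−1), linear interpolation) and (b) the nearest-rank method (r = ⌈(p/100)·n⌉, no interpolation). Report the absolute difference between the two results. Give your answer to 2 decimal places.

0.60

Sorted: 52, 53, 54, 55, 59, 60, 65, 84, 85.
n = 9.
(a) r = 2.6; between ranks 2 (53) and 3 (54): 53.6.
(b) the nearest-rank method: rank 2 → 53.
|53.6 − 53| = 0.6.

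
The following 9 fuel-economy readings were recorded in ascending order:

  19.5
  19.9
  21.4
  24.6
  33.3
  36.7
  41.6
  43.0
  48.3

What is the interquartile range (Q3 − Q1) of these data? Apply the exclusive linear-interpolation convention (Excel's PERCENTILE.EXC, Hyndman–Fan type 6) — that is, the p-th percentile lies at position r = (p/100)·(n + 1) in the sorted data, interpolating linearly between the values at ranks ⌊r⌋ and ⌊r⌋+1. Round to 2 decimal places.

n = 9.
P25: r = 2.5; ranks 2–3 are 19.9, 21.4; interpolating gives 20.65.
P75: r = 7.5; ranks 7–8 are 41.6, 43.0; interpolating gives 42.3.
Difference: 42.3 − 20.65 = 21.65.

21.65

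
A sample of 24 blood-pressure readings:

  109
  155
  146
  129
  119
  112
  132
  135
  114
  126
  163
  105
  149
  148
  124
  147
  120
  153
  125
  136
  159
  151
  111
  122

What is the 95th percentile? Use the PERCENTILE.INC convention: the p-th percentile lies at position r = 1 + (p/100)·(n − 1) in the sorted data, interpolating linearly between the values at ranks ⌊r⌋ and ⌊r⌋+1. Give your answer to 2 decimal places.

158.40

Sorted: 105, 109, 111, 112, 114, 119, 120, 122, 124, 125, 126, 129, 132, 135, 136, 146, 147, 148, 149, 151, 153, 155, 159, 163.
n = 24.
r = 1 + (95/100)·(24 − 1) = 1 + 21.85 = 22.85.
Rank 22 is 155 and rank 23 is 159.
Interpolate: 155 + 0.85·(159 − 155) = 155 + 0.85·4 = 158.4.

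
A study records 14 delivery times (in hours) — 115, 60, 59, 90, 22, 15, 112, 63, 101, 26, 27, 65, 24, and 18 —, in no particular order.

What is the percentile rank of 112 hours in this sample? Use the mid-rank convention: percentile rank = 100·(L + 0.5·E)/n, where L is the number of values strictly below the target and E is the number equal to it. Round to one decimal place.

Sorted: 15, 18, 22, 24, 26, 27, 59, 60, 63, 65, 90, 101, 112, 115.
Count below 112: L = 12; count equal: E = 1; n = 14.
Percentile rank = 100·(12 + 0.5·1)/14 = 100·12.5/14 = 89.29.

89.3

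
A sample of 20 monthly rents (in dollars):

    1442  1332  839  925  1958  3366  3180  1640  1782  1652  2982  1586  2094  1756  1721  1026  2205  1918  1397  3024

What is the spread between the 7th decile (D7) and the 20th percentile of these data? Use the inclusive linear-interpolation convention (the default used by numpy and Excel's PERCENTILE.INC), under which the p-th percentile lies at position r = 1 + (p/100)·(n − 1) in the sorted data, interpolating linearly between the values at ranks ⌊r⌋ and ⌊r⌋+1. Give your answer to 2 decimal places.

Sorted: 839, 925, 1026, 1332, 1397, 1442, 1586, 1640, 1652, 1721, 1756, 1782, 1918, 1958, 2094, 2205, 2982, 3024, 3180, 3366.
n = 20.
P20: r = 4.8; ranks 4–5 are 1332, 1397; interpolating gives 1384.
P70: r = 14.3; ranks 14–15 are 1958, 2094; interpolating gives 1998.8.
Difference: 1998.8 − 1384 = 614.8.

614.80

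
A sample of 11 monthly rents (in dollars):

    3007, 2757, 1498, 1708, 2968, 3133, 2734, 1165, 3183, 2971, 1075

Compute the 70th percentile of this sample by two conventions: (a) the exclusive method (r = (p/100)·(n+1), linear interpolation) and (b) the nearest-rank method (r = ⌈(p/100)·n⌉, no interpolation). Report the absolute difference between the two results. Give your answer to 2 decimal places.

Sorted: 1075, 1165, 1498, 1708, 2734, 2757, 2968, 2971, 3007, 3133, 3183.
n = 11.
(a) r = 8.4; between ranks 8 (2971) and 9 (3007): 2985.4.
(b) the nearest-rank method: rank 8 → 2971.
|2985.4 − 2971| = 14.4.

14.40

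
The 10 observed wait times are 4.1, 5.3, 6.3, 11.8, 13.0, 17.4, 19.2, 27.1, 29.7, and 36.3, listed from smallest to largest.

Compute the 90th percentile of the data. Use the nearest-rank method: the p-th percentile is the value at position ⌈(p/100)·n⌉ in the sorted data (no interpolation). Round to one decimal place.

n = 10.
Position = ⌈90/100 · 10⌉ = ⌈9⌉ = 9.
The value at rank 9 is 29.7.

29.7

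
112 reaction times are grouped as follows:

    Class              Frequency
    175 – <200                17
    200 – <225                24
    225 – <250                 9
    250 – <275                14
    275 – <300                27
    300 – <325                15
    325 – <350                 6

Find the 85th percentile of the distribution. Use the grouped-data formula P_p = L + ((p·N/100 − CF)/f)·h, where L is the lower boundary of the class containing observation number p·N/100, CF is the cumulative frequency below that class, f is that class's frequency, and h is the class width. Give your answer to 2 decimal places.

N = 112; target position k = 85/100 · 112 = 95.2.
Cumulative frequencies: 17, 41, 50, 64, 91, 106, 112.
Observation 95.2 falls in the class 300 – <325.
L = 300, CF = 91, f = 15, h = 25.
P85 = 300 + ((95.2 − 91)/15)·25 = 300 + 7 = 307.

307.00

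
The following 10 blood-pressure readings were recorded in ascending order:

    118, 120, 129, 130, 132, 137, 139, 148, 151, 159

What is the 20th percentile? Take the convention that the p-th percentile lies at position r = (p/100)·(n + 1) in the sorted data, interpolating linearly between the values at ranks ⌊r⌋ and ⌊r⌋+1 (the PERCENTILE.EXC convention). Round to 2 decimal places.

n = 10.
r = (20/100)·(10 + 1) = 2.2.
Rank 2 is 120 and rank 3 is 129.
Interpolate: 120 + 0.2·(129 − 120) = 120 + 0.2·9 = 121.8.

121.80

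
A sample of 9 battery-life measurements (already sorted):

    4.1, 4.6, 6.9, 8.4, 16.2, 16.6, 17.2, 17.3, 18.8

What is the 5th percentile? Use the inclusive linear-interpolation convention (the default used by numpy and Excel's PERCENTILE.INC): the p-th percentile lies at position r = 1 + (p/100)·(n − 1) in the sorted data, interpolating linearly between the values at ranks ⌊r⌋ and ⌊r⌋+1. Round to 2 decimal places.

4.30

n = 9.
r = 1 + (5/100)·(9 − 1) = 1 + 0.4 = 1.4.
Rank 1 is 4.1 and rank 2 is 4.6.
Interpolate: 4.1 + 0.4·(4.6 − 4.1) = 4.1 + 0.4·0.5 = 4.3.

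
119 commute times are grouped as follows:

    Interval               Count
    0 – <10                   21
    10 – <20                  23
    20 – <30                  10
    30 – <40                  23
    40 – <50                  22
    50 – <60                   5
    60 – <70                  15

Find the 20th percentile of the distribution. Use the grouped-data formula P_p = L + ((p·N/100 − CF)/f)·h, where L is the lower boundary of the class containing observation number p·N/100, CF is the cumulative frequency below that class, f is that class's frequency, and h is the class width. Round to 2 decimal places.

N = 119; target position k = 20/100 · 119 = 23.8.
Cumulative frequencies: 21, 44, 54, 77, 99, 104, 119.
Observation 23.8 falls in the class 10 – <20.
L = 10, CF = 21, f = 23, h = 10.
P20 = 10 + ((23.8 − 21)/23)·10 = 10 + 1.21739 = 11.2174.

11.22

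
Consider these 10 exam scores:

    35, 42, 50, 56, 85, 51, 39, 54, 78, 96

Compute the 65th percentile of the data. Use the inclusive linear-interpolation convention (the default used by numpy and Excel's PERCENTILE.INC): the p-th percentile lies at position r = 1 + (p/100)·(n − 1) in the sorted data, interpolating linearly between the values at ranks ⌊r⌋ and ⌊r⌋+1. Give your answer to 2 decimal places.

55.70

Sorted: 35, 39, 42, 50, 51, 54, 56, 78, 85, 96.
n = 10.
r = 1 + (65/100)·(10 − 1) = 1 + 5.85 = 6.85.
Rank 6 is 54 and rank 7 is 56.
Interpolate: 54 + 0.85·(56 − 54) = 54 + 0.85·2 = 55.7.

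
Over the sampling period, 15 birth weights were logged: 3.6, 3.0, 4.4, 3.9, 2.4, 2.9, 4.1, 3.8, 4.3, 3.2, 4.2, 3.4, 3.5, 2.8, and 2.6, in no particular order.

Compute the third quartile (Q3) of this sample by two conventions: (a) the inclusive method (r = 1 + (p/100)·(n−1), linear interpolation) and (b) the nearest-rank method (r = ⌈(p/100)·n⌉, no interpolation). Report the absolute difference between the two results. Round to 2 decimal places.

0.10

Sorted: 2.4, 2.6, 2.8, 2.9, 3.0, 3.2, 3.4, 3.5, 3.6, 3.8, 3.9, 4.1, 4.2, 4.3, 4.4.
n = 15.
(a) r = 11.5; between ranks 11 (3.9) and 12 (4.1): 4.
(b) the nearest-rank method: rank 12 → 4.1.
|4 − 4.1| = 0.1.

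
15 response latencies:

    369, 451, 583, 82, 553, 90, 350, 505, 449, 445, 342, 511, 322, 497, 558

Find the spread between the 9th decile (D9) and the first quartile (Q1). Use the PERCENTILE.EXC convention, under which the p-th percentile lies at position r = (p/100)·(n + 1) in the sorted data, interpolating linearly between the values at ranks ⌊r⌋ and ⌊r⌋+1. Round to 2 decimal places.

Sorted: 82, 90, 322, 342, 350, 369, 445, 449, 451, 497, 505, 511, 553, 558, 583.
n = 15.
P25: r = 4 (integer) → 342.
P90: r = 14.4; ranks 14–15 are 558, 583; interpolating gives 568.
Difference: 568 − 342 = 226.

226.00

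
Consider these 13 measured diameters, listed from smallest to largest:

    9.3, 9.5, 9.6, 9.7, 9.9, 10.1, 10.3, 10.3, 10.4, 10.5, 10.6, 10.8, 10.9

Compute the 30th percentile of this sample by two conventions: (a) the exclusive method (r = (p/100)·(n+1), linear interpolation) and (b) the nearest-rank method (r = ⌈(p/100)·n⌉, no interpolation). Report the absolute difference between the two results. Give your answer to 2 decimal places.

n = 13.
(a) r = 4.2; between ranks 4 (9.7) and 5 (9.9): 9.74.
(b) the nearest-rank method: rank 4 → 9.7.
|9.74 − 9.7| = 0.04.

0.04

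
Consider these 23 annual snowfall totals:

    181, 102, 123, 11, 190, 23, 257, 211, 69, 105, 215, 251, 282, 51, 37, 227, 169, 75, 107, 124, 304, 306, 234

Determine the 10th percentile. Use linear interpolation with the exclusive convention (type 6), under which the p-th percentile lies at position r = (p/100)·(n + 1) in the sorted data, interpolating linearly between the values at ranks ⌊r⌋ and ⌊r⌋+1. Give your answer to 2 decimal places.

Sorted: 11, 23, 37, 51, 69, 75, 102, 105, 107, 123, 124, 169, 181, 190, 211, 215, 227, 234, 251, 257, 282, 304, 306.
n = 23.
r = (10/100)·(23 + 1) = 2.4.
Rank 2 is 23 and rank 3 is 37.
Interpolate: 23 + 0.4·(37 − 23) = 23 + 0.4·14 = 28.6.

28.60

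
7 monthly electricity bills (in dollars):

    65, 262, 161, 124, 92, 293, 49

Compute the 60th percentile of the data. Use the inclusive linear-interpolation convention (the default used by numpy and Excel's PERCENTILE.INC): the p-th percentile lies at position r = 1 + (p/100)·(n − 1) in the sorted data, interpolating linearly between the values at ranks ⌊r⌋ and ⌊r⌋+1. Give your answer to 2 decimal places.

Sorted: 49, 65, 92, 124, 161, 262, 293.
n = 7.
r = 1 + (60/100)·(7 − 1) = 1 + 3.6 = 4.6.
Rank 4 is 124 and rank 5 is 161.
Interpolate: 124 + 0.6·(161 − 124) = 124 + 0.6·37 = 146.2.

146.20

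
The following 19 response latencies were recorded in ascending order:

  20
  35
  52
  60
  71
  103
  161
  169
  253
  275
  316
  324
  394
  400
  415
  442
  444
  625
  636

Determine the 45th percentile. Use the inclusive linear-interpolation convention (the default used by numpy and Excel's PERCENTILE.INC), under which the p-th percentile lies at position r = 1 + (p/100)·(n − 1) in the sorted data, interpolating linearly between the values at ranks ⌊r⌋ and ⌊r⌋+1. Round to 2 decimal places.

n = 19.
r = 1 + (45/100)·(19 − 1) = 1 + 8.1 = 9.1.
Rank 9 is 253 and rank 10 is 275.
Interpolate: 253 + 0.1·(275 − 253) = 253 + 0.1·22 = 255.2.

255.20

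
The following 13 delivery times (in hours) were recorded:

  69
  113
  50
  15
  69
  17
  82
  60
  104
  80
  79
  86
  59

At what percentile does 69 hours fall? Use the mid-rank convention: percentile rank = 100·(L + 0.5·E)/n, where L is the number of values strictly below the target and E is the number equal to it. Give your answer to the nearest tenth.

Sorted: 15, 17, 50, 59, 60, 69, 69, 79, 80, 82, 86, 104, 113.
Count below 69: L = 5; count equal: E = 2; n = 13.
Percentile rank = 100·(5 + 0.5·2)/13 = 100·6/13 = 46.15.

46.2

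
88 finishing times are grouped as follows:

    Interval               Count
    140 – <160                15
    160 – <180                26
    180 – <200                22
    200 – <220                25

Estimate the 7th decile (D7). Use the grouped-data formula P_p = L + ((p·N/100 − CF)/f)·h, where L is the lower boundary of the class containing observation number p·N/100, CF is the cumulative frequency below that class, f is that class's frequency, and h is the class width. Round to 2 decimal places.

198.73

N = 88; target position k = 70/100 · 88 = 61.6.
Cumulative frequencies: 15, 41, 63, 88.
Observation 61.6 falls in the class 180 – <200.
L = 180, CF = 41, f = 22, h = 20.
P70 = 180 + ((61.6 − 41)/22)·20 = 180 + 18.7273 = 198.727.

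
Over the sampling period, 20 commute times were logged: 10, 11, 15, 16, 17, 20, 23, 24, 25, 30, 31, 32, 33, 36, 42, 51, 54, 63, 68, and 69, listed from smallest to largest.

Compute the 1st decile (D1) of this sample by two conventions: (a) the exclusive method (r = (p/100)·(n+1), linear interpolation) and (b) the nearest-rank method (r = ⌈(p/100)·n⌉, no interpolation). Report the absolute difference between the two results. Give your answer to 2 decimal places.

0.40

n = 20.
(a) r = 2.1; between ranks 2 (11) and 3 (15): 11.4.
(b) the nearest-rank method: rank 2 → 11.
|11.4 − 11| = 0.4.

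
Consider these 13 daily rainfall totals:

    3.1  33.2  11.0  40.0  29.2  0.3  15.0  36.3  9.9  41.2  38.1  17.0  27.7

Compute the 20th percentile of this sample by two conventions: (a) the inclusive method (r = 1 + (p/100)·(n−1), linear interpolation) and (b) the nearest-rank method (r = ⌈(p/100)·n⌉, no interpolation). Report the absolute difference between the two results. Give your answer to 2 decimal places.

0.44

Sorted: 0.3, 3.1, 9.9, 11.0, 15.0, 17.0, 27.7, 29.2, 33.2, 36.3, 38.1, 40.0, 41.2.
n = 13.
(a) r = 3.4; between ranks 3 (9.9) and 4 (11.0): 10.34.
(b) the nearest-rank method: rank 3 → 9.9.
|10.34 − 9.9| = 0.44.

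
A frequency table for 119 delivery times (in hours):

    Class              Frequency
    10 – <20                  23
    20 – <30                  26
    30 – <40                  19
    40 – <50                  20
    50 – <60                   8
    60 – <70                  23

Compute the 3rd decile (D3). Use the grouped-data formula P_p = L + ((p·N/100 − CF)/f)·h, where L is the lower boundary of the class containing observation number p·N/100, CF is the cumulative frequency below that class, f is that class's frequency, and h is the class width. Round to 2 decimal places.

24.88

N = 119; target position k = 30/100 · 119 = 35.7.
Cumulative frequencies: 23, 49, 68, 88, 96, 119.
Observation 35.7 falls in the class 20 – <30.
L = 20, CF = 23, f = 26, h = 10.
P30 = 20 + ((35.7 − 23)/26)·10 = 20 + 4.88462 = 24.8846.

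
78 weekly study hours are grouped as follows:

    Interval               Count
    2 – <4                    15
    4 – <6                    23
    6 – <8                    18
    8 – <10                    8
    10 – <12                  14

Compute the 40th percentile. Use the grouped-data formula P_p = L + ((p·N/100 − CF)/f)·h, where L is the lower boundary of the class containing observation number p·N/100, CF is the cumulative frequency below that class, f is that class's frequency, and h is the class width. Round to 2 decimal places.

N = 78; target position k = 40/100 · 78 = 31.2.
Cumulative frequencies: 15, 38, 56, 64, 78.
Observation 31.2 falls in the class 4 – <6.
L = 4, CF = 15, f = 23, h = 2.
P40 = 4 + ((31.2 − 15)/23)·2 = 4 + 1.4087 = 5.4087.

5.41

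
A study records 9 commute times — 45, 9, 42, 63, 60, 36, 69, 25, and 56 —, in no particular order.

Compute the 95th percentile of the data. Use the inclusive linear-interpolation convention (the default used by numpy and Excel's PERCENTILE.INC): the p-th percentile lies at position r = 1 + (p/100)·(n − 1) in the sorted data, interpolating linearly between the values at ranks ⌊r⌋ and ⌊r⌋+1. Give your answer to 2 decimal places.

Sorted: 9, 25, 36, 42, 45, 56, 60, 63, 69.
n = 9.
r = 1 + (95/100)·(9 − 1) = 1 + 7.6 = 8.6.
Rank 8 is 63 and rank 9 is 69.
Interpolate: 63 + 0.6·(69 − 63) = 63 + 0.6·6 = 66.6.

66.60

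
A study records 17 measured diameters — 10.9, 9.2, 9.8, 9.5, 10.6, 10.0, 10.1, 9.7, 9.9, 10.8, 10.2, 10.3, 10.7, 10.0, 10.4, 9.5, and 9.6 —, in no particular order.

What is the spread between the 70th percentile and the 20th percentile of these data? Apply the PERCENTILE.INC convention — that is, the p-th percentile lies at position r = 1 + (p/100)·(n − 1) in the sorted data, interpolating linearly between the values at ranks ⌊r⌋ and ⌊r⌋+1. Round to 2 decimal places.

0.70

Sorted: 9.2, 9.5, 9.5, 9.6, 9.7, 9.8, 9.9, 10.0, 10.0, 10.1, 10.2, 10.3, 10.4, 10.6, 10.7, 10.8, 10.9.
n = 17.
P20: r = 4.2; ranks 4–5 are 9.6, 9.7; interpolating gives 9.62.
P70: r = 12.2; ranks 12–13 are 10.3, 10.4; interpolating gives 10.32.
Difference: 10.32 − 9.62 = 0.7.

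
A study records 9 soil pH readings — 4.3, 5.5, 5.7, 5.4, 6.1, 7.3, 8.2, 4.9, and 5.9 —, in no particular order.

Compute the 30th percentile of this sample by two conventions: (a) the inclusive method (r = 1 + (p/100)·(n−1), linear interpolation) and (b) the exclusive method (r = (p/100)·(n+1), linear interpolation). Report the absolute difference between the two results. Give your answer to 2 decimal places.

0.04

Sorted: 4.3, 4.9, 5.4, 5.5, 5.7, 5.9, 6.1, 7.3, 8.2.
n = 9.
(a) r = 3.4; between ranks 3 (5.4) and 4 (5.5): 5.44.
(b) r = 3 → value at rank 3 = 5.4.
|5.44 − 5.4| = 0.04.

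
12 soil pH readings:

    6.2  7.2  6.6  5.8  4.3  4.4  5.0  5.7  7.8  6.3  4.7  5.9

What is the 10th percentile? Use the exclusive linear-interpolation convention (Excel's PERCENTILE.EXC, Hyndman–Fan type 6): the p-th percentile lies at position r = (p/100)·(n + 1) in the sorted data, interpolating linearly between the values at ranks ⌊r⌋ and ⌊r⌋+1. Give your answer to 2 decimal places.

4.33

Sorted: 4.3, 4.4, 4.7, 5.0, 5.7, 5.8, 5.9, 6.2, 6.3, 6.6, 7.2, 7.8.
n = 12.
r = (10/100)·(12 + 1) = 1.3.
Rank 1 is 4.3 and rank 2 is 4.4.
Interpolate: 4.3 + 0.3·(4.4 − 4.3) = 4.3 + 0.3·0.1 = 4.33.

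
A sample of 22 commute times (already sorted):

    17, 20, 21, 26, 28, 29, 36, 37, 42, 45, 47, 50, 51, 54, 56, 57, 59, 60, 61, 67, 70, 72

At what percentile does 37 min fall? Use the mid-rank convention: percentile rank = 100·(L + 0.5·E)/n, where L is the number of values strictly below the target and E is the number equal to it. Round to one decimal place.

Count below 37: L = 7; count equal: E = 1; n = 22.
Percentile rank = 100·(7 + 0.5·1)/22 = 100·7.5/22 = 34.09.

34.1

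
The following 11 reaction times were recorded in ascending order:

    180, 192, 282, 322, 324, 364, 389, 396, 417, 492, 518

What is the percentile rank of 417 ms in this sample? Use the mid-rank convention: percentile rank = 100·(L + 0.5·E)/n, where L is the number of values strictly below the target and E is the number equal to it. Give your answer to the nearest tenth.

Count below 417: L = 8; count equal: E = 1; n = 11.
Percentile rank = 100·(8 + 0.5·1)/11 = 100·8.5/11 = 77.27.

77.3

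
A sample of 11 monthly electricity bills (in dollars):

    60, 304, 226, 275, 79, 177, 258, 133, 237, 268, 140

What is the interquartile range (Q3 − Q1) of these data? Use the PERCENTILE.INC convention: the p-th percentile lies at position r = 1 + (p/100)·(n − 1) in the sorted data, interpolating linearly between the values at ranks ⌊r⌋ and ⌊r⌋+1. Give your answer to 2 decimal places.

126.50

Sorted: 60, 79, 133, 140, 177, 226, 237, 258, 268, 275, 304.
n = 11.
P25: r = 3.5; ranks 3–4 are 133, 140; interpolating gives 136.5.
P75: r = 8.5; ranks 8–9 are 258, 268; interpolating gives 263.
Difference: 263 − 136.5 = 126.5.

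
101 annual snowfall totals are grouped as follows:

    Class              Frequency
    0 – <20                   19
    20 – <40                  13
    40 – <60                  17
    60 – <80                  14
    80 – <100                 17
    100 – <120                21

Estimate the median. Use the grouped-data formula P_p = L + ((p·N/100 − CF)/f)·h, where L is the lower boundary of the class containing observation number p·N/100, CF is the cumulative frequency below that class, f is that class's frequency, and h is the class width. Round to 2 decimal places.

62.14

N = 101; target position k = 50/100 · 101 = 50.5.
Cumulative frequencies: 19, 32, 49, 63, 80, 101.
Observation 50.5 falls in the class 60 – <80.
L = 60, CF = 49, f = 14, h = 20.
P50 = 60 + ((50.5 − 49)/14)·20 = 60 + 2.14286 = 62.1429.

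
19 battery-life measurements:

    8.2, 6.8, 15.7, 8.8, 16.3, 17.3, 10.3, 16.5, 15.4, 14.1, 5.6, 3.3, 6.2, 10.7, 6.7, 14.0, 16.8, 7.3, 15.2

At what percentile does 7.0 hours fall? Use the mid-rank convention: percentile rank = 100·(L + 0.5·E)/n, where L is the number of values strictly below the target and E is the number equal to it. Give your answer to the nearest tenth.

26.3

Sorted: 3.3, 5.6, 6.2, 6.7, 6.8, 7.3, 8.2, 8.8, 10.3, 10.7, 14.0, 14.1, 15.2, 15.4, 15.7, 16.3, 16.5, 16.8, 17.3.
Count below 7.0: L = 5; count equal: E = 0; n = 19.
Percentile rank = 100·(5 + 0.5·0)/19 = 100·5/19 = 26.32.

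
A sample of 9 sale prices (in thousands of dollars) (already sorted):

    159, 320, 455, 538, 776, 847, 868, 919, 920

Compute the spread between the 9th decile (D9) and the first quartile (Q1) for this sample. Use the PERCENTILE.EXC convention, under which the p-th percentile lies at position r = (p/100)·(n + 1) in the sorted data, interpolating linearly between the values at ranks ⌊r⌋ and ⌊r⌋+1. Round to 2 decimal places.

532.50

n = 9.
P25: r = 2.5; ranks 2–3 are 320, 455; interpolating gives 387.5.
P90: r = 9 (integer) → 920.
Difference: 920 − 387.5 = 532.5.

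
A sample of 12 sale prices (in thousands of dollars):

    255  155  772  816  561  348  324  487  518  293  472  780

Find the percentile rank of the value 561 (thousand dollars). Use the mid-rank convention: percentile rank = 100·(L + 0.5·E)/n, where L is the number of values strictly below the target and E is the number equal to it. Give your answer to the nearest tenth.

70.8

Sorted: 155, 255, 293, 324, 348, 472, 487, 518, 561, 772, 780, 816.
Count below 561: L = 8; count equal: E = 1; n = 12.
Percentile rank = 100·(8 + 0.5·1)/12 = 100·8.5/12 = 70.83.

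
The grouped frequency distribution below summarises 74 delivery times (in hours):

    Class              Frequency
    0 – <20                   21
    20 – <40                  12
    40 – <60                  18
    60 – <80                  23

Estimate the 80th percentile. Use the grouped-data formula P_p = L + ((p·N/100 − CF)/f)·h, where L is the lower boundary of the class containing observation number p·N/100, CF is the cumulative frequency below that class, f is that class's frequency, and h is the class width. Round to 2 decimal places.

N = 74; target position k = 80/100 · 74 = 59.2.
Cumulative frequencies: 21, 33, 51, 74.
Observation 59.2 falls in the class 60 – <80.
L = 60, CF = 51, f = 23, h = 20.
P80 = 60 + ((59.2 − 51)/23)·20 = 60 + 7.13043 = 67.1304.

67.13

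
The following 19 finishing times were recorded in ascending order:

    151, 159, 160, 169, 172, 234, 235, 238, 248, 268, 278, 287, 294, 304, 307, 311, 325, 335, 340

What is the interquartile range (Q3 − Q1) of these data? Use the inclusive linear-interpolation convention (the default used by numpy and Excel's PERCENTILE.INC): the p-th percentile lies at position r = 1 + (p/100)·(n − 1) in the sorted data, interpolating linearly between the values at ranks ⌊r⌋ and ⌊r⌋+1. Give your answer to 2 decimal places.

102.50

n = 19.
P25: r = 5.5; ranks 5–6 are 172, 234; interpolating gives 203.
P75: r = 14.5; ranks 14–15 are 304, 307; interpolating gives 305.5.
Difference: 305.5 − 203 = 102.5.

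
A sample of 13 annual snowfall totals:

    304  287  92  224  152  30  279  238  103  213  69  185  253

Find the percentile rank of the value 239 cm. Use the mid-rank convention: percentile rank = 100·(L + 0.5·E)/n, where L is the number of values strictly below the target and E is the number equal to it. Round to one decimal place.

Sorted: 30, 69, 92, 103, 152, 185, 213, 224, 238, 253, 279, 287, 304.
Count below 239: L = 9; count equal: E = 0; n = 13.
Percentile rank = 100·(9 + 0.5·0)/13 = 100·9/13 = 69.23.

69.2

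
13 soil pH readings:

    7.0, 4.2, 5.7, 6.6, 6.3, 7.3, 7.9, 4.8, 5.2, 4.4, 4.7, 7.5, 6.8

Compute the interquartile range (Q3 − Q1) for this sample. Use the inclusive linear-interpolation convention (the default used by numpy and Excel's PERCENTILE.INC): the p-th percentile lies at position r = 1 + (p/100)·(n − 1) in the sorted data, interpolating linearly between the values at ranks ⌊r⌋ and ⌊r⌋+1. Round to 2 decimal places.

Sorted: 4.2, 4.4, 4.7, 4.8, 5.2, 5.7, 6.3, 6.6, 6.8, 7.0, 7.3, 7.5, 7.9.
n = 13.
P25: r = 4 (integer) → 4.8.
P75: r = 10 (integer) → 7.
Difference: 7 − 4.8 = 2.2.

2.20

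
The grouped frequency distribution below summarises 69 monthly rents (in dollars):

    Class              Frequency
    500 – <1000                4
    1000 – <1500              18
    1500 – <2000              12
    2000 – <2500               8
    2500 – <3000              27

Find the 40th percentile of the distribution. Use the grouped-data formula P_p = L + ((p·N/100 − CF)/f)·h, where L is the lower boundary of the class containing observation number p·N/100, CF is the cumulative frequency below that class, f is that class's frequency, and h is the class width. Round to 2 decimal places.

N = 69; target position k = 40/100 · 69 = 27.6.
Cumulative frequencies: 4, 22, 34, 42, 69.
Observation 27.6 falls in the class 1500 – <2000.
L = 1500, CF = 22, f = 12, h = 500.
P40 = 1500 + ((27.6 − 22)/12)·500 = 1500 + 233.333 = 1733.33.

1733.33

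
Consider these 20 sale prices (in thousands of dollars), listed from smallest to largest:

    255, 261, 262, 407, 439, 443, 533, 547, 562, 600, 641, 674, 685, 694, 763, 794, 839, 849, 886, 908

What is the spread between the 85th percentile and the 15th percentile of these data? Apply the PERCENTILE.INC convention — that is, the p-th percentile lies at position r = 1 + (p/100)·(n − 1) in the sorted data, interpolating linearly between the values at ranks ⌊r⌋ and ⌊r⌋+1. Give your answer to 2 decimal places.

n = 20.
P15: r = 3.85; ranks 3–4 are 262, 407; interpolating gives 385.25.
P85: r = 17.15; ranks 17–18 are 839, 849; interpolating gives 840.5.
Difference: 840.5 − 385.25 = 455.25.

455.25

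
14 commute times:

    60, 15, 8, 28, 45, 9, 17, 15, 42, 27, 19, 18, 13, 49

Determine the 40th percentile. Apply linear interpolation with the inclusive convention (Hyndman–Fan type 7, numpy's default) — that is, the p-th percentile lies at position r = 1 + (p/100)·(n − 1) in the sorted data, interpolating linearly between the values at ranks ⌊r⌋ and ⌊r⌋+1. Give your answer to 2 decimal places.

17.20

Sorted: 8, 9, 13, 15, 15, 17, 18, 19, 27, 28, 42, 45, 49, 60.
n = 14.
r = 1 + (40/100)·(14 − 1) = 1 + 5.2 = 6.2.
Rank 6 is 17 and rank 7 is 18.
Interpolate: 17 + 0.2·(18 − 17) = 17 + 0.2·1 = 17.2.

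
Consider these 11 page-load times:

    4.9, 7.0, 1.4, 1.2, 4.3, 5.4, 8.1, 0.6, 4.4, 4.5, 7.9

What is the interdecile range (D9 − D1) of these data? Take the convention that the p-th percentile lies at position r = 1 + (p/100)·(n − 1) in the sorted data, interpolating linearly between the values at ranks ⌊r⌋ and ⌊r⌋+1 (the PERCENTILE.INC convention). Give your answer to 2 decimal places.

6.70

Sorted: 0.6, 1.2, 1.4, 4.3, 4.4, 4.5, 4.9, 5.4, 7.0, 7.9, 8.1.
n = 11.
P10: r = 2 (integer) → 1.2.
P90: r = 10 (integer) → 7.9.
Difference: 7.9 − 1.2 = 6.7.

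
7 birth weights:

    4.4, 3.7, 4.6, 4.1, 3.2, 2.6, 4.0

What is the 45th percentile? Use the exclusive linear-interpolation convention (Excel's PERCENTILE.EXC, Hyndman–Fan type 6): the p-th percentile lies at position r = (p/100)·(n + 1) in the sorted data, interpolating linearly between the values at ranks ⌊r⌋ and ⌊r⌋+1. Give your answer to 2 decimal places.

Sorted: 2.6, 3.2, 3.7, 4.0, 4.1, 4.4, 4.6.
n = 7.
r = (45/100)·(7 + 1) = 3.6.
Rank 3 is 3.7 and rank 4 is 4.0.
Interpolate: 3.7 + 0.6·(4.0 − 3.7) = 3.7 + 0.6·0.3 = 3.88.

3.88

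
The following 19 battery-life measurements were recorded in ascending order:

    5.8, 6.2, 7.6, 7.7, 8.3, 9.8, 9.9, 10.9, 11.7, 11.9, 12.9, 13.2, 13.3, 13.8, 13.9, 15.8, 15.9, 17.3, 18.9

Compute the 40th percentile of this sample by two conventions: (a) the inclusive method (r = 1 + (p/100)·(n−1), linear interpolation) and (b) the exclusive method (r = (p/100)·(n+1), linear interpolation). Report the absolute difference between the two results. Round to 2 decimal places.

n = 19.
(a) r = 8.2; between ranks 8 (10.9) and 9 (11.7): 11.06.
(b) r = 8 → value at rank 8 = 10.9.
|11.06 − 10.9| = 0.16.

0.16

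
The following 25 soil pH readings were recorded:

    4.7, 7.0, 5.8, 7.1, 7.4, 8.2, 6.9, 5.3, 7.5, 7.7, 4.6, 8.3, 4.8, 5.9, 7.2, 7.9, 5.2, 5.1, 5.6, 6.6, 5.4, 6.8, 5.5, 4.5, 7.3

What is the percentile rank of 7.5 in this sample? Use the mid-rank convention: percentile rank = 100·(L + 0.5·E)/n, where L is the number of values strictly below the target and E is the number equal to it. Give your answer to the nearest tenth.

82.0

Sorted: 4.5, 4.6, 4.7, 4.8, 5.1, 5.2, 5.3, 5.4, 5.5, 5.6, 5.8, 5.9, 6.6, 6.8, 6.9, 7.0, 7.1, 7.2, 7.3, 7.4, 7.5, 7.7, 7.9, 8.2, 8.3.
Count below 7.5: L = 20; count equal: E = 1; n = 25.
Percentile rank = 100·(20 + 0.5·1)/25 = 100·20.5/25 = 82.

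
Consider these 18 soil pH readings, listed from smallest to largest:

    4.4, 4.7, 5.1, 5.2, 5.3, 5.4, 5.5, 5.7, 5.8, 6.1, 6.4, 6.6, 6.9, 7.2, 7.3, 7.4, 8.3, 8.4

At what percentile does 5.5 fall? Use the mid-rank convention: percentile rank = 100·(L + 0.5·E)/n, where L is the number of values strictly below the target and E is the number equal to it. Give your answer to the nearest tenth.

36.1

Count below 5.5: L = 6; count equal: E = 1; n = 18.
Percentile rank = 100·(6 + 0.5·1)/18 = 100·6.5/18 = 36.11.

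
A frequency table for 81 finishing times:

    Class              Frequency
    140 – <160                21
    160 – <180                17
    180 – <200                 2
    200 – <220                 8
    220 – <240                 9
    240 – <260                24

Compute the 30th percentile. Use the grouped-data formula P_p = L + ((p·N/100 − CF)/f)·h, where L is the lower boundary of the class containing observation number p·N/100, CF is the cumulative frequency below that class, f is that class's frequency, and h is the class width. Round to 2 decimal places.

163.88

N = 81; target position k = 30/100 · 81 = 24.3.
Cumulative frequencies: 21, 38, 40, 48, 57, 81.
Observation 24.3 falls in the class 160 – <180.
L = 160, CF = 21, f = 17, h = 20.
P30 = 160 + ((24.3 − 21)/17)·20 = 160 + 3.88235 = 163.882.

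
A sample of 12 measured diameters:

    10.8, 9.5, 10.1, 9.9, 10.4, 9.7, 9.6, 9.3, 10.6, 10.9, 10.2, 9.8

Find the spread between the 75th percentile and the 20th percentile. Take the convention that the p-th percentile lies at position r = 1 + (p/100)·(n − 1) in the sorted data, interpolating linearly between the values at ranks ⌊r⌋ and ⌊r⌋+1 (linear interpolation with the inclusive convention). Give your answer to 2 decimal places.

Sorted: 9.3, 9.5, 9.6, 9.7, 9.8, 9.9, 10.1, 10.2, 10.4, 10.6, 10.8, 10.9.
n = 12.
P20: r = 3.2; ranks 3–4 are 9.6, 9.7; interpolating gives 9.62.
P75: r = 9.25; ranks 9–10 are 10.4, 10.6; interpolating gives 10.45.
Difference: 10.45 − 9.62 = 0.83.

0.83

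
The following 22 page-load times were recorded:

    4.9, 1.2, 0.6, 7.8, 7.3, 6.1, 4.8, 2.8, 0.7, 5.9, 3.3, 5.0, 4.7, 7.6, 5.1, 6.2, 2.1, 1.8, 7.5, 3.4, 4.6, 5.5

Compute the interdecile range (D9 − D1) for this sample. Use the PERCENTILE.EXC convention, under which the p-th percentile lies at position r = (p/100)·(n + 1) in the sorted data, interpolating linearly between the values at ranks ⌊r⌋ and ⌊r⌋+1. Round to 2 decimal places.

6.72

Sorted: 0.6, 0.7, 1.2, 1.8, 2.1, 2.8, 3.3, 3.4, 4.6, 4.7, 4.8, 4.9, 5.0, 5.1, 5.5, 5.9, 6.1, 6.2, 7.3, 7.5, 7.6, 7.8.
n = 22.
P10: r = 2.3; ranks 2–3 are 0.7, 1.2; interpolating gives 0.85.
P90: r = 20.7; ranks 20–21 are 7.5, 7.6; interpolating gives 7.57.
Difference: 7.57 − 0.85 = 6.72.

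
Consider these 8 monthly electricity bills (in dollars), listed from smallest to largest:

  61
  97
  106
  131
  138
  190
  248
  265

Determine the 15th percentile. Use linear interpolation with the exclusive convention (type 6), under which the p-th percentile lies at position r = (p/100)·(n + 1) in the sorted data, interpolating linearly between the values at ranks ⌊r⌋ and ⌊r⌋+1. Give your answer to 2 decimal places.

n = 8.
r = (15/100)·(8 + 1) = 1.35.
Rank 1 is 61 and rank 2 is 97.
Interpolate: 61 + 0.35·(97 − 61) = 61 + 0.35·36 = 73.6.

73.60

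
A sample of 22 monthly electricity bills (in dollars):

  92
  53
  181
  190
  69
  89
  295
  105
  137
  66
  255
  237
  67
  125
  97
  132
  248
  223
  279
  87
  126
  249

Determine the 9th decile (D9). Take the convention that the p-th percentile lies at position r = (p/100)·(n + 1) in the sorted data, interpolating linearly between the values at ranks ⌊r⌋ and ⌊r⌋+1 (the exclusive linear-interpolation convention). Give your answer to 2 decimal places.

271.80

Sorted: 53, 66, 67, 69, 87, 89, 92, 97, 105, 125, 126, 132, 137, 181, 190, 223, 237, 248, 249, 255, 279, 295.
n = 22.
r = (90/100)·(22 + 1) = 20.7.
Rank 20 is 255 and rank 21 is 279.
Interpolate: 255 + 0.7·(279 − 255) = 255 + 0.7·24 = 271.8.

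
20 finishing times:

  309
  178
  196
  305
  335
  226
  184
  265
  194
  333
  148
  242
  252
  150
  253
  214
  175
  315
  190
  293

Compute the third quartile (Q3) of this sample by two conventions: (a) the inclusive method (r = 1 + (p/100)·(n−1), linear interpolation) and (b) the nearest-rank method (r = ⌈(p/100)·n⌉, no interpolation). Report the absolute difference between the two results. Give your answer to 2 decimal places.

Sorted: 148, 150, 175, 178, 184, 190, 194, 196, 214, 226, 242, 252, 253, 265, 293, 305, 309, 315, 333, 335.
n = 20.
(a) r = 15.25; between ranks 15 (293) and 16 (305): 296.
(b) the nearest-rank method: rank 15 → 293.
|296 − 293| = 3.

3.00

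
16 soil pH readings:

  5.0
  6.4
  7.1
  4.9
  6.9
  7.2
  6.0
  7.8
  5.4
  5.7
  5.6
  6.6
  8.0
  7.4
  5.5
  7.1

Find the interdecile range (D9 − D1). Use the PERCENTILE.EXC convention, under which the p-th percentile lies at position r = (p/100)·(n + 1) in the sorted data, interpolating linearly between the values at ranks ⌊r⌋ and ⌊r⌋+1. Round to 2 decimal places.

Sorted: 4.9, 5.0, 5.4, 5.5, 5.6, 5.7, 6.0, 6.4, 6.6, 6.9, 7.1, 7.1, 7.2, 7.4, 7.8, 8.0.
n = 16.
P10: r = 1.7; ranks 1–2 are 4.9, 5.0; interpolating gives 4.97.
P90: r = 15.3; ranks 15–16 are 7.8, 8.0; interpolating gives 7.86.
Difference: 7.86 − 4.97 = 2.89.

2.89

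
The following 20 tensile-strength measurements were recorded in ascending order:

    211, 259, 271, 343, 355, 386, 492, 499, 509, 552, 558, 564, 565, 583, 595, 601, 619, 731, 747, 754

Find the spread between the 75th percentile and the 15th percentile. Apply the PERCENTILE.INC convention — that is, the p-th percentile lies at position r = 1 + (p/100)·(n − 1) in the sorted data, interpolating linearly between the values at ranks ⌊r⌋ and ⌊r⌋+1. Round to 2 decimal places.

n = 20.
P15: r = 3.85; ranks 3–4 are 271, 343; interpolating gives 332.2.
P75: r = 15.25; ranks 15–16 are 595, 601; interpolating gives 596.5.
Difference: 596.5 − 332.2 = 264.3.

264.30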